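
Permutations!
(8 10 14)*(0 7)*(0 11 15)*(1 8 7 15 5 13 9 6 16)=(0 15)(1 8 10 14 7 11 5 13 9 6 16)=[15, 8, 2, 3, 4, 13, 16, 11, 10, 6, 14, 5, 12, 9, 7, 0, 1]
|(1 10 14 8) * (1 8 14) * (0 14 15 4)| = 4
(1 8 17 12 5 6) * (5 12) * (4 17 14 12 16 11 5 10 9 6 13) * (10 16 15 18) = (1 8 14 12 15 18 10 9 6)(4 17 16 11 5 13) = [0, 8, 2, 3, 17, 13, 1, 7, 14, 6, 9, 5, 15, 4, 12, 18, 11, 16, 10]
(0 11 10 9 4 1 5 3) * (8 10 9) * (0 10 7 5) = [11, 0, 2, 10, 1, 3, 6, 5, 7, 4, 8, 9] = (0 11 9 4 1)(3 10 8 7 5)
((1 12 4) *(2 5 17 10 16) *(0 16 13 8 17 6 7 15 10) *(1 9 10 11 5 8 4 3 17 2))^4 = ((0 16 1 12 3 17)(2 8)(4 9 10 13)(5 6 7 15 11))^4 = (0 3 1)(5 11 15 7 6)(12 16 17)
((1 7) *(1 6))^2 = (1 6 7)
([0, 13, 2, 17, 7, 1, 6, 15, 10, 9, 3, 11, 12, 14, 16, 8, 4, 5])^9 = [0, 3, 2, 15, 13, 10, 6, 14, 4, 9, 7, 11, 12, 17, 5, 16, 1, 8]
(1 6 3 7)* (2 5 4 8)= (1 6 3 7)(2 5 4 8)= [0, 6, 5, 7, 8, 4, 3, 1, 2]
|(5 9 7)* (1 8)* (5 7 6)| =|(1 8)(5 9 6)| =6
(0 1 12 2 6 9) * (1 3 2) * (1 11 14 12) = (0 3 2 6 9)(11 14 12) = [3, 1, 6, 2, 4, 5, 9, 7, 8, 0, 10, 14, 11, 13, 12]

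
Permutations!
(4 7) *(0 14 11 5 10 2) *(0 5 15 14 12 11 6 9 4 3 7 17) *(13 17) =(0 12 11 15 14 6 9 4 13 17)(2 5 10)(3 7) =[12, 1, 5, 7, 13, 10, 9, 3, 8, 4, 2, 15, 11, 17, 6, 14, 16, 0]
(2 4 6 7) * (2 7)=(7)(2 4 6)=[0, 1, 4, 3, 6, 5, 2, 7]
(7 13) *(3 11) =(3 11)(7 13) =[0, 1, 2, 11, 4, 5, 6, 13, 8, 9, 10, 3, 12, 7]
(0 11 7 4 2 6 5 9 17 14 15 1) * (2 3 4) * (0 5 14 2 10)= (0 11 7 10)(1 5 9 17 2 6 14 15)(3 4)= [11, 5, 6, 4, 3, 9, 14, 10, 8, 17, 0, 7, 12, 13, 15, 1, 16, 2]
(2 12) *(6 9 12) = (2 6 9 12) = [0, 1, 6, 3, 4, 5, 9, 7, 8, 12, 10, 11, 2]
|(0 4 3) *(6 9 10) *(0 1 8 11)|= 6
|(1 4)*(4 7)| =3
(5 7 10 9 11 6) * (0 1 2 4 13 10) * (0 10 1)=[0, 2, 4, 3, 13, 7, 5, 10, 8, 11, 9, 6, 12, 1]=(1 2 4 13)(5 7 10 9 11 6)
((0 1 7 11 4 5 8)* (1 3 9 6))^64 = (0 1 5 9 11)(3 7 8 6 4)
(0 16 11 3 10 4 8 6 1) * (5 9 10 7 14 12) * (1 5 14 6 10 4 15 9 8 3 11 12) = (0 16 12 14 1)(3 7 6 5 8 10 15 9 4) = [16, 0, 2, 7, 3, 8, 5, 6, 10, 4, 15, 11, 14, 13, 1, 9, 12]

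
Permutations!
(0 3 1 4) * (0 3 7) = [7, 4, 2, 1, 3, 5, 6, 0] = (0 7)(1 4 3)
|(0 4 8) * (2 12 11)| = 3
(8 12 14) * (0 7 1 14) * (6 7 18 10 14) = (0 18 10 14 8 12)(1 6 7) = [18, 6, 2, 3, 4, 5, 7, 1, 12, 9, 14, 11, 0, 13, 8, 15, 16, 17, 10]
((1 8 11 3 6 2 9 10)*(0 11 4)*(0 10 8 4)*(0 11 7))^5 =((0 7)(1 4 10)(2 9 8 11 3 6))^5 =(0 7)(1 10 4)(2 6 3 11 8 9)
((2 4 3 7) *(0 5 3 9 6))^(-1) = ((0 5 3 7 2 4 9 6))^(-1) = (0 6 9 4 2 7 3 5)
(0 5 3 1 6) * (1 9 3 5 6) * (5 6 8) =[8, 1, 2, 9, 4, 6, 0, 7, 5, 3] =(0 8 5 6)(3 9)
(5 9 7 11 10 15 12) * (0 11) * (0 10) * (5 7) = (0 11)(5 9)(7 10 15 12) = [11, 1, 2, 3, 4, 9, 6, 10, 8, 5, 15, 0, 7, 13, 14, 12]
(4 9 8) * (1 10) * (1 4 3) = (1 10 4 9 8 3) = [0, 10, 2, 1, 9, 5, 6, 7, 3, 8, 4]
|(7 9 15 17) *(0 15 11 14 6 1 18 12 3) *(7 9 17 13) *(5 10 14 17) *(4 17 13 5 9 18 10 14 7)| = |(0 15 5 14 6 1 10 7 9 11 13 4 17 18 12 3)| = 16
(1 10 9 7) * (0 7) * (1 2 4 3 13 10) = [7, 1, 4, 13, 3, 5, 6, 2, 8, 0, 9, 11, 12, 10] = (0 7 2 4 3 13 10 9)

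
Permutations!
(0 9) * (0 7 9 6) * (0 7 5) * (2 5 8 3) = (0 6 7 9 8 3 2 5) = [6, 1, 5, 2, 4, 0, 7, 9, 3, 8]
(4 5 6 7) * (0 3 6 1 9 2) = (0 3 6 7 4 5 1 9 2) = [3, 9, 0, 6, 5, 1, 7, 4, 8, 2]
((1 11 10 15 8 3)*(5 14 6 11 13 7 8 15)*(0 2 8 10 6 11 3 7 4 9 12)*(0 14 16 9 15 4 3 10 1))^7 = (4 15)(5 10 6 11 14 12 9 16)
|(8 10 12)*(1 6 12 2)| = |(1 6 12 8 10 2)| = 6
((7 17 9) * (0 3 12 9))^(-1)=(0 17 7 9 12 3)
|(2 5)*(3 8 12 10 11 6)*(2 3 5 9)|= 14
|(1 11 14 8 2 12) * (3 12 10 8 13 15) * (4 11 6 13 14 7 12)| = |(1 6 13 15 3 4 11 7 12)(2 10 8)| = 9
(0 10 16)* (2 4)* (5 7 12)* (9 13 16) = [10, 1, 4, 3, 2, 7, 6, 12, 8, 13, 9, 11, 5, 16, 14, 15, 0] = (0 10 9 13 16)(2 4)(5 7 12)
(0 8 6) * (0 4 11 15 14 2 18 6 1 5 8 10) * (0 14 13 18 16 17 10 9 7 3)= [9, 5, 16, 0, 11, 8, 4, 3, 1, 7, 14, 15, 12, 18, 2, 13, 17, 10, 6]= (0 9 7 3)(1 5 8)(2 16 17 10 14)(4 11 15 13 18 6)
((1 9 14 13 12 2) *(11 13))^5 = (1 12 11 9 2 13 14)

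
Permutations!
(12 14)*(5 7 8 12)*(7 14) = (5 14)(7 8 12) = [0, 1, 2, 3, 4, 14, 6, 8, 12, 9, 10, 11, 7, 13, 5]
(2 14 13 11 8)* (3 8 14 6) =(2 6 3 8)(11 14 13) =[0, 1, 6, 8, 4, 5, 3, 7, 2, 9, 10, 14, 12, 11, 13]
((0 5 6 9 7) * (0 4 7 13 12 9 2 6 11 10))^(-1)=((0 5 11 10)(2 6)(4 7)(9 13 12))^(-1)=(0 10 11 5)(2 6)(4 7)(9 12 13)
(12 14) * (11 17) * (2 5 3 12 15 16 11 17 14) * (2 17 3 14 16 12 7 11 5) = (3 7 11 16 5 14 15 12 17) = [0, 1, 2, 7, 4, 14, 6, 11, 8, 9, 10, 16, 17, 13, 15, 12, 5, 3]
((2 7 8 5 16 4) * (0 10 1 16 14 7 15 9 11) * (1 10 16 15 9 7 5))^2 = (0 4 9)(1 7)(2 11 16)(8 15)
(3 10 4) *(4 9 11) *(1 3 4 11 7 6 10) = [0, 3, 2, 1, 4, 5, 10, 6, 8, 7, 9, 11] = (11)(1 3)(6 10 9 7)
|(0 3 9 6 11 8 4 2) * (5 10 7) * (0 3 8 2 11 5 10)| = |(0 8 4 11 2 3 9 6 5)(7 10)| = 18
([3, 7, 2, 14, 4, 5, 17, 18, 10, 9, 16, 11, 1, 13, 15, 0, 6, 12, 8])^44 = [0, 12, 2, 3, 4, 5, 16, 1, 18, 9, 8, 11, 17, 13, 14, 15, 10, 6, 7]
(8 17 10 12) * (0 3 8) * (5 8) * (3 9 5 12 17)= (0 9 5 8 3 12)(10 17)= [9, 1, 2, 12, 4, 8, 6, 7, 3, 5, 17, 11, 0, 13, 14, 15, 16, 10]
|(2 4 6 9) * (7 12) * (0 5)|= 4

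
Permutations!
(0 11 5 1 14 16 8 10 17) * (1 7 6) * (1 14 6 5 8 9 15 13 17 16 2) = [11, 6, 1, 3, 4, 7, 14, 5, 10, 15, 16, 8, 12, 17, 2, 13, 9, 0] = (0 11 8 10 16 9 15 13 17)(1 6 14 2)(5 7)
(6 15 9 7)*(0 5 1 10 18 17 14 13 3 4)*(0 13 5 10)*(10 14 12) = (0 14 5 1)(3 4 13)(6 15 9 7)(10 18 17 12) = [14, 0, 2, 4, 13, 1, 15, 6, 8, 7, 18, 11, 10, 3, 5, 9, 16, 12, 17]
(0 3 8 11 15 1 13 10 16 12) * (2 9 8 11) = (0 3 11 15 1 13 10 16 12)(2 9 8) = [3, 13, 9, 11, 4, 5, 6, 7, 2, 8, 16, 15, 0, 10, 14, 1, 12]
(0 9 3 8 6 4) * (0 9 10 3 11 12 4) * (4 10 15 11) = (0 15 11 12 10 3 8 6)(4 9) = [15, 1, 2, 8, 9, 5, 0, 7, 6, 4, 3, 12, 10, 13, 14, 11]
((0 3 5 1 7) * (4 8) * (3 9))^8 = ((0 9 3 5 1 7)(4 8))^8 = (0 3 1)(5 7 9)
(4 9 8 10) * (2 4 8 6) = (2 4 9 6)(8 10) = [0, 1, 4, 3, 9, 5, 2, 7, 10, 6, 8]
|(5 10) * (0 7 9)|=6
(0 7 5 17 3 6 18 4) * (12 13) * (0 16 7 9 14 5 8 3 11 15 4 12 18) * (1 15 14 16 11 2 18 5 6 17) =(0 9 16 7 8 3 17 2 18 12 13 5 1 15 4 11 14 6) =[9, 15, 18, 17, 11, 1, 0, 8, 3, 16, 10, 14, 13, 5, 6, 4, 7, 2, 12]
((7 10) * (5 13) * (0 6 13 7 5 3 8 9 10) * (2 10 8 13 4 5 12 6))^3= (0 12 5 2 6 7 10 4)(3 13)(8 9)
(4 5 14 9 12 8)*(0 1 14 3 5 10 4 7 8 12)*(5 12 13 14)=(0 1 5 3 12 13 14 9)(4 10)(7 8)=[1, 5, 2, 12, 10, 3, 6, 8, 7, 0, 4, 11, 13, 14, 9]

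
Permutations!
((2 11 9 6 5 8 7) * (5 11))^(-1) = ((2 5 8 7)(6 11 9))^(-1) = (2 7 8 5)(6 9 11)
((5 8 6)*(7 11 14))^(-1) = (5 6 8)(7 14 11)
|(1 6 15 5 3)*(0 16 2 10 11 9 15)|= |(0 16 2 10 11 9 15 5 3 1 6)|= 11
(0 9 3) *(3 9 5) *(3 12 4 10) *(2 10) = (0 5 12 4 2 10 3) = [5, 1, 10, 0, 2, 12, 6, 7, 8, 9, 3, 11, 4]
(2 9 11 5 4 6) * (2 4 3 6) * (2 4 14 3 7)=(2 9 11 5 7)(3 6 14)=[0, 1, 9, 6, 4, 7, 14, 2, 8, 11, 10, 5, 12, 13, 3]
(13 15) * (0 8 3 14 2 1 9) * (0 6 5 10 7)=[8, 9, 1, 14, 4, 10, 5, 0, 3, 6, 7, 11, 12, 15, 2, 13]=(0 8 3 14 2 1 9 6 5 10 7)(13 15)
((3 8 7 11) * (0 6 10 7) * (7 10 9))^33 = ((0 6 9 7 11 3 8))^33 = (0 3 7 6 8 11 9)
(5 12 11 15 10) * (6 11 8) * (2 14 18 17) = (2 14 18 17)(5 12 8 6 11 15 10) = [0, 1, 14, 3, 4, 12, 11, 7, 6, 9, 5, 15, 8, 13, 18, 10, 16, 2, 17]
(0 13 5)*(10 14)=[13, 1, 2, 3, 4, 0, 6, 7, 8, 9, 14, 11, 12, 5, 10]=(0 13 5)(10 14)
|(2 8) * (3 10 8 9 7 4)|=7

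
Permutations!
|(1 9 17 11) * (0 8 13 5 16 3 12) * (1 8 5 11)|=|(0 5 16 3 12)(1 9 17)(8 13 11)|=15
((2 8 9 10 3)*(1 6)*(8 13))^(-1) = (1 6)(2 3 10 9 8 13)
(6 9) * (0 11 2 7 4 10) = (0 11 2 7 4 10)(6 9) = [11, 1, 7, 3, 10, 5, 9, 4, 8, 6, 0, 2]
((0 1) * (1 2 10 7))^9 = (0 1 7 10 2)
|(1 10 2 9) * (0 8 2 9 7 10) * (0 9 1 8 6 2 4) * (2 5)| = |(0 6 5 2 7 10 1 9 8 4)| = 10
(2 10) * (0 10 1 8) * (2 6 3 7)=[10, 8, 1, 7, 4, 5, 3, 2, 0, 9, 6]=(0 10 6 3 7 2 1 8)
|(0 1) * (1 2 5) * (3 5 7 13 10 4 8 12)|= 11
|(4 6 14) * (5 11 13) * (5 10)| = 12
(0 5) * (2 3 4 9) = (0 5)(2 3 4 9) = [5, 1, 3, 4, 9, 0, 6, 7, 8, 2]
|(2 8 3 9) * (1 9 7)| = 6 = |(1 9 2 8 3 7)|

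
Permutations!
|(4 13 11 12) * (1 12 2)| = 6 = |(1 12 4 13 11 2)|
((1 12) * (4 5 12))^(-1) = ((1 4 5 12))^(-1) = (1 12 5 4)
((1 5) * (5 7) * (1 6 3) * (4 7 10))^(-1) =((1 10 4 7 5 6 3))^(-1) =(1 3 6 5 7 4 10)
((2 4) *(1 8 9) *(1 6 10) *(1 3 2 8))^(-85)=((2 4 8 9 6 10 3))^(-85)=(2 3 10 6 9 8 4)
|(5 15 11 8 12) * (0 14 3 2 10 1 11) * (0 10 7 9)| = |(0 14 3 2 7 9)(1 11 8 12 5 15 10)| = 42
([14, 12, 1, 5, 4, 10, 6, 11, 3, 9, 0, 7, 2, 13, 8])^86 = [8, 2, 12, 10, 4, 0, 6, 7, 5, 9, 14, 11, 1, 13, 3]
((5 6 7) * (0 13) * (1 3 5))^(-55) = ((0 13)(1 3 5 6 7))^(-55) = (0 13)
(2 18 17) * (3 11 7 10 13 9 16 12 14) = [0, 1, 18, 11, 4, 5, 6, 10, 8, 16, 13, 7, 14, 9, 3, 15, 12, 2, 17] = (2 18 17)(3 11 7 10 13 9 16 12 14)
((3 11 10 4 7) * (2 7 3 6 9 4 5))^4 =(2 4 5 9 10 6 11 7 3)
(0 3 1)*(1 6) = (0 3 6 1) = [3, 0, 2, 6, 4, 5, 1]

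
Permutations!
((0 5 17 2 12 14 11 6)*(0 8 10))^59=((0 5 17 2 12 14 11 6 8 10))^59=(0 10 8 6 11 14 12 2 17 5)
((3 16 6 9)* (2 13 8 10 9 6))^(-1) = ((2 13 8 10 9 3 16))^(-1) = (2 16 3 9 10 8 13)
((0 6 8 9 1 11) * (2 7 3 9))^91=((0 6 8 2 7 3 9 1 11))^91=(0 6 8 2 7 3 9 1 11)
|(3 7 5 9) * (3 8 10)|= 6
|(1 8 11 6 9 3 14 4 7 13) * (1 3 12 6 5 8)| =|(3 14 4 7 13)(5 8 11)(6 9 12)| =15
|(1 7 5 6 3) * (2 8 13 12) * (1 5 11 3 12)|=10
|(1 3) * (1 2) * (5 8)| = 6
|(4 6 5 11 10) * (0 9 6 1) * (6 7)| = 9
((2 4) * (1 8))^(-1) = (1 8)(2 4)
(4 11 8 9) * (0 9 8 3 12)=[9, 1, 2, 12, 11, 5, 6, 7, 8, 4, 10, 3, 0]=(0 9 4 11 3 12)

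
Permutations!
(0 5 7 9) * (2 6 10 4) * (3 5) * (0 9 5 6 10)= (0 3 6)(2 10 4)(5 7)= [3, 1, 10, 6, 2, 7, 0, 5, 8, 9, 4]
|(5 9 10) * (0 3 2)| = 3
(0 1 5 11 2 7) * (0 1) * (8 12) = (1 5 11 2 7)(8 12) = [0, 5, 7, 3, 4, 11, 6, 1, 12, 9, 10, 2, 8]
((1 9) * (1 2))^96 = ((1 9 2))^96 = (9)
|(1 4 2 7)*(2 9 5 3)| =7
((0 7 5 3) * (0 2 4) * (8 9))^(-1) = ((0 7 5 3 2 4)(8 9))^(-1) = (0 4 2 3 5 7)(8 9)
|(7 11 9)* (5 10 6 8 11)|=|(5 10 6 8 11 9 7)|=7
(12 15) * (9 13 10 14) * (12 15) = (15)(9 13 10 14) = [0, 1, 2, 3, 4, 5, 6, 7, 8, 13, 14, 11, 12, 10, 9, 15]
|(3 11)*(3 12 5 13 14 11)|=|(5 13 14 11 12)|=5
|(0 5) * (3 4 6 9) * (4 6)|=|(0 5)(3 6 9)|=6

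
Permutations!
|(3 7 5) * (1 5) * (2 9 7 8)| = |(1 5 3 8 2 9 7)| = 7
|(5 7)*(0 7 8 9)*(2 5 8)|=4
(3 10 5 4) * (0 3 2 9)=(0 3 10 5 4 2 9)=[3, 1, 9, 10, 2, 4, 6, 7, 8, 0, 5]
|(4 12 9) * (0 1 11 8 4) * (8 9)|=12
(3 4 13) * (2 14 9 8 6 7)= [0, 1, 14, 4, 13, 5, 7, 2, 6, 8, 10, 11, 12, 3, 9]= (2 14 9 8 6 7)(3 4 13)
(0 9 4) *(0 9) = (4 9) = [0, 1, 2, 3, 9, 5, 6, 7, 8, 4]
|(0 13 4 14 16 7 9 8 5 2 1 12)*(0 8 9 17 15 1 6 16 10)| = 10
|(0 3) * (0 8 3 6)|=|(0 6)(3 8)|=2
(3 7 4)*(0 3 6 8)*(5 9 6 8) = (0 3 7 4 8)(5 9 6) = [3, 1, 2, 7, 8, 9, 5, 4, 0, 6]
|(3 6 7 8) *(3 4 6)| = |(4 6 7 8)| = 4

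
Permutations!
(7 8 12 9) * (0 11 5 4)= (0 11 5 4)(7 8 12 9)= [11, 1, 2, 3, 0, 4, 6, 8, 12, 7, 10, 5, 9]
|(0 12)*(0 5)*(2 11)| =|(0 12 5)(2 11)| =6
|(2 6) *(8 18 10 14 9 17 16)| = |(2 6)(8 18 10 14 9 17 16)| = 14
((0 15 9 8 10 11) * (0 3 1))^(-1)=(0 1 3 11 10 8 9 15)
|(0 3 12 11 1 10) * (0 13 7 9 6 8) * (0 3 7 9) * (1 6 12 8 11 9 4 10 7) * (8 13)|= 30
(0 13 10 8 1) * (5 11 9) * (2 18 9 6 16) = (0 13 10 8 1)(2 18 9 5 11 6 16) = [13, 0, 18, 3, 4, 11, 16, 7, 1, 5, 8, 6, 12, 10, 14, 15, 2, 17, 9]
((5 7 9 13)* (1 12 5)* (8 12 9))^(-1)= ((1 9 13)(5 7 8 12))^(-1)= (1 13 9)(5 12 8 7)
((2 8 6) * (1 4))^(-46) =((1 4)(2 8 6))^(-46) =(2 6 8)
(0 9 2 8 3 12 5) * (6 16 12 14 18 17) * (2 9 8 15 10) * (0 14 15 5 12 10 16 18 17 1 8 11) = (0 11)(1 8 3 15 16 10 2 5 14 17 6 18) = [11, 8, 5, 15, 4, 14, 18, 7, 3, 9, 2, 0, 12, 13, 17, 16, 10, 6, 1]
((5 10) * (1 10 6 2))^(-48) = ((1 10 5 6 2))^(-48) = (1 5 2 10 6)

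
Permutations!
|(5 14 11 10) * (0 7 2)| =|(0 7 2)(5 14 11 10)| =12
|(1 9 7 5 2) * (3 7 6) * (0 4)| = |(0 4)(1 9 6 3 7 5 2)| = 14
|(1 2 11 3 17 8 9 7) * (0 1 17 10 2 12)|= |(0 1 12)(2 11 3 10)(7 17 8 9)|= 12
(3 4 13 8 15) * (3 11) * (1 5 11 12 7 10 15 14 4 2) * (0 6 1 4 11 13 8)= [6, 5, 4, 2, 8, 13, 1, 10, 14, 9, 15, 3, 7, 0, 11, 12]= (0 6 1 5 13)(2 4 8 14 11 3)(7 10 15 12)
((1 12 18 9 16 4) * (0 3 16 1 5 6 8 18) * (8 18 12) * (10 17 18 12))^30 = (18)(0 16 5 12 3 4 6)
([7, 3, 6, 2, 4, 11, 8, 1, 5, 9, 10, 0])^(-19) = [11, 7, 3, 1, 4, 8, 2, 0, 6, 9, 10, 5]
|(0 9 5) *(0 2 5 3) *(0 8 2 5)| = 5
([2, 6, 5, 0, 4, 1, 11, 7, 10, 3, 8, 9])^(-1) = (0 3 9 11 6 1 5 2)(8 10)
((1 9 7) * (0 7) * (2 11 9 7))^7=((0 2 11 9)(1 7))^7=(0 9 11 2)(1 7)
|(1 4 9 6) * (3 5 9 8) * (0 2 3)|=|(0 2 3 5 9 6 1 4 8)|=9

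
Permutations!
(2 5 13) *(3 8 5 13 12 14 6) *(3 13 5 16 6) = [0, 1, 5, 8, 4, 12, 13, 7, 16, 9, 10, 11, 14, 2, 3, 15, 6] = (2 5 12 14 3 8 16 6 13)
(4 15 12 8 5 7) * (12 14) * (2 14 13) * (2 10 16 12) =(2 14)(4 15 13 10 16 12 8 5 7) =[0, 1, 14, 3, 15, 7, 6, 4, 5, 9, 16, 11, 8, 10, 2, 13, 12]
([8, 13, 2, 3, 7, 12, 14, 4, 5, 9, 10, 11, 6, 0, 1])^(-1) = (0 13 1 14 6 12 5 8)(4 7)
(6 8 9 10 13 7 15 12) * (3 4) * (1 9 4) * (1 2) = [0, 9, 1, 2, 3, 5, 8, 15, 4, 10, 13, 11, 6, 7, 14, 12] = (1 9 10 13 7 15 12 6 8 4 3 2)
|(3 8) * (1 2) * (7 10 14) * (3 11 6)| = |(1 2)(3 8 11 6)(7 10 14)| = 12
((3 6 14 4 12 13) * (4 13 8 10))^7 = (3 13 14 6)(4 10 8 12)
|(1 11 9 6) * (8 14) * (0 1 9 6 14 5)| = 8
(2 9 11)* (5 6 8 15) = (2 9 11)(5 6 8 15) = [0, 1, 9, 3, 4, 6, 8, 7, 15, 11, 10, 2, 12, 13, 14, 5]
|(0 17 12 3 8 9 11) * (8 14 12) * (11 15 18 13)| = |(0 17 8 9 15 18 13 11)(3 14 12)| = 24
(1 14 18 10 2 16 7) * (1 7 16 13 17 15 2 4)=(1 14 18 10 4)(2 13 17 15)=[0, 14, 13, 3, 1, 5, 6, 7, 8, 9, 4, 11, 12, 17, 18, 2, 16, 15, 10]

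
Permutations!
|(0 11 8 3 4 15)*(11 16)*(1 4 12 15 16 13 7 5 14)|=13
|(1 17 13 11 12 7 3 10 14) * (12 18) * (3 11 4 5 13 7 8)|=30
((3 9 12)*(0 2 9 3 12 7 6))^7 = (12)(0 9 6 2 7) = ((12)(0 2 9 7 6))^7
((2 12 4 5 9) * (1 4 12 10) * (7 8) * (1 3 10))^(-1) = (12)(1 2 9 5 4)(3 10)(7 8)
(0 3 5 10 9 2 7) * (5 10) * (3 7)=[7, 1, 3, 10, 4, 5, 6, 0, 8, 2, 9]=(0 7)(2 3 10 9)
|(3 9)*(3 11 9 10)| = 2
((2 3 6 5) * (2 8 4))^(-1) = ((2 3 6 5 8 4))^(-1) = (2 4 8 5 6 3)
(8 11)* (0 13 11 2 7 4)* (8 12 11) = (0 13 8 2 7 4)(11 12) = [13, 1, 7, 3, 0, 5, 6, 4, 2, 9, 10, 12, 11, 8]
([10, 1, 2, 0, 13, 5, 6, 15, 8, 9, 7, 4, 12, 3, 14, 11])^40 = [0, 1, 2, 3, 4, 5, 6, 7, 8, 9, 10, 11, 12, 13, 14, 15]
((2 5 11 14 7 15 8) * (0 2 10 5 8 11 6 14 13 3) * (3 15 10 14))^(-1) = (0 3 6 5 10 7 14 8 2)(11 15 13)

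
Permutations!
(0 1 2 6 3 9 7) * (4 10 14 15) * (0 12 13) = (0 1 2 6 3 9 7 12 13)(4 10 14 15) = [1, 2, 6, 9, 10, 5, 3, 12, 8, 7, 14, 11, 13, 0, 15, 4]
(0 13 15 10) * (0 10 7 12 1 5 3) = [13, 5, 2, 0, 4, 3, 6, 12, 8, 9, 10, 11, 1, 15, 14, 7] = (0 13 15 7 12 1 5 3)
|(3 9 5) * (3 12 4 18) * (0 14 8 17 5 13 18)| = |(0 14 8 17 5 12 4)(3 9 13 18)| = 28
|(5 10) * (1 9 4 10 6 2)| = 7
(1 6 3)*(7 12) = (1 6 3)(7 12) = [0, 6, 2, 1, 4, 5, 3, 12, 8, 9, 10, 11, 7]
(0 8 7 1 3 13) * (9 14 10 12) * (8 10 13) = [10, 3, 2, 8, 4, 5, 6, 1, 7, 14, 12, 11, 9, 0, 13] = (0 10 12 9 14 13)(1 3 8 7)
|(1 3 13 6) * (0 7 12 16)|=4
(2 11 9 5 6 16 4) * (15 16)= (2 11 9 5 6 15 16 4)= [0, 1, 11, 3, 2, 6, 15, 7, 8, 5, 10, 9, 12, 13, 14, 16, 4]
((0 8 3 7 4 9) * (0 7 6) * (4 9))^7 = (0 6 3 8)(7 9)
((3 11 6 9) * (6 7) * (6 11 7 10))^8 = ((3 7 11 10 6 9))^8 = (3 11 6)(7 10 9)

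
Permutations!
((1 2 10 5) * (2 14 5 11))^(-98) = ((1 14 5)(2 10 11))^(-98) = (1 14 5)(2 10 11)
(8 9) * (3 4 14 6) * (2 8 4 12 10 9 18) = (2 8 18)(3 12 10 9 4 14 6) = [0, 1, 8, 12, 14, 5, 3, 7, 18, 4, 9, 11, 10, 13, 6, 15, 16, 17, 2]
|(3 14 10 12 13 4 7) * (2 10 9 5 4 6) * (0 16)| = 30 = |(0 16)(2 10 12 13 6)(3 14 9 5 4 7)|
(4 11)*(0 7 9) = [7, 1, 2, 3, 11, 5, 6, 9, 8, 0, 10, 4] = (0 7 9)(4 11)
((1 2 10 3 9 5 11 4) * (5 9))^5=((1 2 10 3 5 11 4))^5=(1 11 3 2 4 5 10)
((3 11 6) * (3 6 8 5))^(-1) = (3 5 8 11) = ((3 11 8 5))^(-1)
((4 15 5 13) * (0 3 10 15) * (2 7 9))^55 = ((0 3 10 15 5 13 4)(2 7 9))^55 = (0 4 13 5 15 10 3)(2 7 9)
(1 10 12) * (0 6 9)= [6, 10, 2, 3, 4, 5, 9, 7, 8, 0, 12, 11, 1]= (0 6 9)(1 10 12)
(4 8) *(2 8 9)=[0, 1, 8, 3, 9, 5, 6, 7, 4, 2]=(2 8 4 9)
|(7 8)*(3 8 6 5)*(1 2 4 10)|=|(1 2 4 10)(3 8 7 6 5)|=20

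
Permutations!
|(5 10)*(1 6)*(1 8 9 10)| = |(1 6 8 9 10 5)| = 6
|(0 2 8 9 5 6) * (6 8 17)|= 12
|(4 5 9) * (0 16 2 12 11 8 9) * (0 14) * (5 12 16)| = |(0 5 14)(2 16)(4 12 11 8 9)| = 30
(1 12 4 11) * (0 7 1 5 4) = (0 7 1 12)(4 11 5) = [7, 12, 2, 3, 11, 4, 6, 1, 8, 9, 10, 5, 0]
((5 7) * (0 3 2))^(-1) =(0 2 3)(5 7)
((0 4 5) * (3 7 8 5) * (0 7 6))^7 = ((0 4 3 6)(5 7 8))^7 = (0 6 3 4)(5 7 8)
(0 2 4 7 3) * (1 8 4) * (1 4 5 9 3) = (0 2 4 7 1 8 5 9 3) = [2, 8, 4, 0, 7, 9, 6, 1, 5, 3]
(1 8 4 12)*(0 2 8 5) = [2, 5, 8, 3, 12, 0, 6, 7, 4, 9, 10, 11, 1] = (0 2 8 4 12 1 5)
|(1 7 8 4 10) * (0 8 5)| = |(0 8 4 10 1 7 5)| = 7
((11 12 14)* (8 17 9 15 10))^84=((8 17 9 15 10)(11 12 14))^84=(8 10 15 9 17)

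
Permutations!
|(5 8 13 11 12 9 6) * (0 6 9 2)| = 8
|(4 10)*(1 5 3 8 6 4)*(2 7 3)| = |(1 5 2 7 3 8 6 4 10)| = 9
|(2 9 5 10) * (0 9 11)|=|(0 9 5 10 2 11)|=6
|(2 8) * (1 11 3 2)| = |(1 11 3 2 8)| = 5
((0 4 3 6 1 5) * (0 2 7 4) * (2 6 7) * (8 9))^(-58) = ((1 5 6)(3 7 4)(8 9))^(-58) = (9)(1 6 5)(3 4 7)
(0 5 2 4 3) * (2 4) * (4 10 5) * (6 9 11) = (0 4 3)(5 10)(6 9 11) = [4, 1, 2, 0, 3, 10, 9, 7, 8, 11, 5, 6]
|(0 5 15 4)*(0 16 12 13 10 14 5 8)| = |(0 8)(4 16 12 13 10 14 5 15)| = 8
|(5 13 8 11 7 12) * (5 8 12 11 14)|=10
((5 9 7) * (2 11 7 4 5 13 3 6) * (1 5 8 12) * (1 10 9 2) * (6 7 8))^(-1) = ((1 5 2 11 8 12 10 9 4 6)(3 7 13))^(-1) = (1 6 4 9 10 12 8 11 2 5)(3 13 7)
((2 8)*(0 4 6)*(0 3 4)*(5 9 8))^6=(2 9)(5 8)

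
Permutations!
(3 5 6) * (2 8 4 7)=(2 8 4 7)(3 5 6)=[0, 1, 8, 5, 7, 6, 3, 2, 4]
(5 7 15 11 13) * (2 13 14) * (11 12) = (2 13 5 7 15 12 11 14) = [0, 1, 13, 3, 4, 7, 6, 15, 8, 9, 10, 14, 11, 5, 2, 12]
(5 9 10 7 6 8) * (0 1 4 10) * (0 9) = (0 1 4 10 7 6 8 5) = [1, 4, 2, 3, 10, 0, 8, 6, 5, 9, 7]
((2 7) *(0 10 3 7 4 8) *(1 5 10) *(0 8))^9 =(0 1 5 10 3 7 2 4)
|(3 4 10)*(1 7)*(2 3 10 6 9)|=|(10)(1 7)(2 3 4 6 9)|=10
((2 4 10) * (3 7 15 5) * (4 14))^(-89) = (2 10 4 14)(3 5 15 7)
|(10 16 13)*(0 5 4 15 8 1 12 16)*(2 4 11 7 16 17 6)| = |(0 5 11 7 16 13 10)(1 12 17 6 2 4 15 8)| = 56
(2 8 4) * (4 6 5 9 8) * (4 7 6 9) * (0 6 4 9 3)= (0 6 5 9 8 3)(2 7 4)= [6, 1, 7, 0, 2, 9, 5, 4, 3, 8]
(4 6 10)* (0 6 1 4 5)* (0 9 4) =(0 6 10 5 9 4 1) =[6, 0, 2, 3, 1, 9, 10, 7, 8, 4, 5]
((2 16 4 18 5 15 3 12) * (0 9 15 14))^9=(0 5 4 2 3 9 14 18 16 12 15)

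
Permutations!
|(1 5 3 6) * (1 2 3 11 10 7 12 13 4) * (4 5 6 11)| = |(1 6 2 3 11 10 7 12 13 5 4)| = 11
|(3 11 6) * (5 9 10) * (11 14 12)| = 15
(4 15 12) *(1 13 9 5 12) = (1 13 9 5 12 4 15) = [0, 13, 2, 3, 15, 12, 6, 7, 8, 5, 10, 11, 4, 9, 14, 1]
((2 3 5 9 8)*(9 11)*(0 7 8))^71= (0 9 11 5 3 2 8 7)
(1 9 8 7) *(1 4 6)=(1 9 8 7 4 6)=[0, 9, 2, 3, 6, 5, 1, 4, 7, 8]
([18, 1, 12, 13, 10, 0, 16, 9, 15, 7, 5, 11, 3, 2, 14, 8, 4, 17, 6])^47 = [10, 1, 13, 12, 6, 4, 0, 9, 15, 7, 16, 11, 2, 3, 14, 8, 18, 17, 5]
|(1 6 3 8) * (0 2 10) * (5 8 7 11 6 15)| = 12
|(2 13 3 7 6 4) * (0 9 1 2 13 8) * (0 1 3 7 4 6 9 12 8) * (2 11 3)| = |(0 12 8 1 11 3 4 13 7 9 2)| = 11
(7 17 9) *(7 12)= (7 17 9 12)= [0, 1, 2, 3, 4, 5, 6, 17, 8, 12, 10, 11, 7, 13, 14, 15, 16, 9]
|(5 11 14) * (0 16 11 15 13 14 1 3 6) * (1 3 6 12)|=28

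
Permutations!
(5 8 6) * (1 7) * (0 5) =(0 5 8 6)(1 7) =[5, 7, 2, 3, 4, 8, 0, 1, 6]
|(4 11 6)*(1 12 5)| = 3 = |(1 12 5)(4 11 6)|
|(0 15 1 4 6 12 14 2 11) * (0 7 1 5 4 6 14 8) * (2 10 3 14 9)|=12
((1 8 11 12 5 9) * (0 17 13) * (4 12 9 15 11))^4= ((0 17 13)(1 8 4 12 5 15 11 9))^4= (0 17 13)(1 5)(4 11)(8 15)(9 12)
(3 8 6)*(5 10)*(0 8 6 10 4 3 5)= (0 8 10)(3 6 5 4)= [8, 1, 2, 6, 3, 4, 5, 7, 10, 9, 0]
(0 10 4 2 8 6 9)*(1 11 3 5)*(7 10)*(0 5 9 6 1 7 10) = (0 10 4 2 8 1 11 3 9 5 7) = [10, 11, 8, 9, 2, 7, 6, 0, 1, 5, 4, 3]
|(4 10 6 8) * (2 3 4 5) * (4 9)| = 8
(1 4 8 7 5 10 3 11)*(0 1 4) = (0 1)(3 11 4 8 7 5 10) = [1, 0, 2, 11, 8, 10, 6, 5, 7, 9, 3, 4]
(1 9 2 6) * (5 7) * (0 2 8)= (0 2 6 1 9 8)(5 7)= [2, 9, 6, 3, 4, 7, 1, 5, 0, 8]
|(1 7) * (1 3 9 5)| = 5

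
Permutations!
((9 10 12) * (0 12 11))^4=(0 11 10 9 12)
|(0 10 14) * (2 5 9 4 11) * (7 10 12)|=|(0 12 7 10 14)(2 5 9 4 11)|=5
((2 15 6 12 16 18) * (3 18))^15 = ((2 15 6 12 16 3 18))^15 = (2 15 6 12 16 3 18)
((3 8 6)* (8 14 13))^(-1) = (3 6 8 13 14)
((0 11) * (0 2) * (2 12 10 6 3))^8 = ((0 11 12 10 6 3 2))^8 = (0 11 12 10 6 3 2)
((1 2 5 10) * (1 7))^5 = (10)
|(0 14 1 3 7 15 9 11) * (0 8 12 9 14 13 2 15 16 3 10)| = |(0 13 2 15 14 1 10)(3 7 16)(8 12 9 11)| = 84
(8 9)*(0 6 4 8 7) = (0 6 4 8 9 7) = [6, 1, 2, 3, 8, 5, 4, 0, 9, 7]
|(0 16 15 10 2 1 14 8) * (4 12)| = |(0 16 15 10 2 1 14 8)(4 12)| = 8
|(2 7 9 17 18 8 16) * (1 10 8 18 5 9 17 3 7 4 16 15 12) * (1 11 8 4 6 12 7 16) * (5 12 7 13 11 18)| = |(1 10 4)(2 6 7 17 12 18 5 9 3 16)(8 15 13 11)| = 60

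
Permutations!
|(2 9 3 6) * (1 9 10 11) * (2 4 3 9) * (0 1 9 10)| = |(0 1 2)(3 6 4)(9 10 11)| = 3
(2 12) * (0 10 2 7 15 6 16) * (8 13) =[10, 1, 12, 3, 4, 5, 16, 15, 13, 9, 2, 11, 7, 8, 14, 6, 0] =(0 10 2 12 7 15 6 16)(8 13)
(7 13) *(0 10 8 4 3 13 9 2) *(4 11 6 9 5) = [10, 1, 0, 13, 3, 4, 9, 5, 11, 2, 8, 6, 12, 7] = (0 10 8 11 6 9 2)(3 13 7 5 4)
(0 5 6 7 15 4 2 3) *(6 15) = (0 5 15 4 2 3)(6 7) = [5, 1, 3, 0, 2, 15, 7, 6, 8, 9, 10, 11, 12, 13, 14, 4]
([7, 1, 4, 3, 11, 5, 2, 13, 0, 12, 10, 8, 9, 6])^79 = (0 8 11 4 2 6 13 7)(9 12)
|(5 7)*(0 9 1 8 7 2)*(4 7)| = 8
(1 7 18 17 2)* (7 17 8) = (1 17 2)(7 18 8) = [0, 17, 1, 3, 4, 5, 6, 18, 7, 9, 10, 11, 12, 13, 14, 15, 16, 2, 8]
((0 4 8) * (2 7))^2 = (0 8 4)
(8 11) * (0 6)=[6, 1, 2, 3, 4, 5, 0, 7, 11, 9, 10, 8]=(0 6)(8 11)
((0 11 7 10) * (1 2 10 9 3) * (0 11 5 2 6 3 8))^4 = (0 11)(1 6 3)(2 9)(5 7)(8 10)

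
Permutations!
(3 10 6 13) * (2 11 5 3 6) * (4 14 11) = (2 4 14 11 5 3 10)(6 13) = [0, 1, 4, 10, 14, 3, 13, 7, 8, 9, 2, 5, 12, 6, 11]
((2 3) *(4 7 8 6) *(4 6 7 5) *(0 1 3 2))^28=(8)(0 1 3)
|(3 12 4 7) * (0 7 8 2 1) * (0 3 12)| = 8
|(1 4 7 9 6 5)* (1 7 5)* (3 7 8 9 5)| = 8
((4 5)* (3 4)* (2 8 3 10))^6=((2 8 3 4 5 10))^6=(10)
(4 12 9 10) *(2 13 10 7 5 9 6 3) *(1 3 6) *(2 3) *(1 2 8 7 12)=(1 8 7 5 9 12 2 13 10 4)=[0, 8, 13, 3, 1, 9, 6, 5, 7, 12, 4, 11, 2, 10]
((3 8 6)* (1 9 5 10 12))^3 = (1 10 9 12 5)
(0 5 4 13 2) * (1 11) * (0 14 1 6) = (0 5 4 13 2 14 1 11 6) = [5, 11, 14, 3, 13, 4, 0, 7, 8, 9, 10, 6, 12, 2, 1]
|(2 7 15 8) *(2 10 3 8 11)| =12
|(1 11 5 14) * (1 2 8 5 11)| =4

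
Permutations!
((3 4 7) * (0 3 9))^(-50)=(9)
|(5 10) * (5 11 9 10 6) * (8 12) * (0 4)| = 6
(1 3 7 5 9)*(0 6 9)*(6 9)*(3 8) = [9, 8, 2, 7, 4, 0, 6, 5, 3, 1] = (0 9 1 8 3 7 5)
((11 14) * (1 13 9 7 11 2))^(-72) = ((1 13 9 7 11 14 2))^(-72) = (1 14 7 13 2 11 9)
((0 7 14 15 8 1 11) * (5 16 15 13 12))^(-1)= (0 11 1 8 15 16 5 12 13 14 7)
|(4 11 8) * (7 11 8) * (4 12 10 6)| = 10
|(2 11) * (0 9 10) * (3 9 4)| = 10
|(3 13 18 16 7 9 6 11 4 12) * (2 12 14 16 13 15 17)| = |(2 12 3 15 17)(4 14 16 7 9 6 11)(13 18)| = 70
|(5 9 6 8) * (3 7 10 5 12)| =|(3 7 10 5 9 6 8 12)| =8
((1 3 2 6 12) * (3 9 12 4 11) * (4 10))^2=((1 9 12)(2 6 10 4 11 3))^2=(1 12 9)(2 10 11)(3 6 4)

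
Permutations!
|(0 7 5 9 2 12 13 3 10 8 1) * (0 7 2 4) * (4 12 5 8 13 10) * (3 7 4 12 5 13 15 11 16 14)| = 14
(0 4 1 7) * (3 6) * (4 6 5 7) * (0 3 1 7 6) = (1 4 7 3 5 6) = [0, 4, 2, 5, 7, 6, 1, 3]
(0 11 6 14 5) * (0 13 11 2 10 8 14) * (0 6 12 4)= (0 2 10 8 14 5 13 11 12 4)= [2, 1, 10, 3, 0, 13, 6, 7, 14, 9, 8, 12, 4, 11, 5]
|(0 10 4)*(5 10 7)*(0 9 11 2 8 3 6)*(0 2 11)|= 12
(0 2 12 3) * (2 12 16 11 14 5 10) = (0 12 3)(2 16 11 14 5 10) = [12, 1, 16, 0, 4, 10, 6, 7, 8, 9, 2, 14, 3, 13, 5, 15, 11]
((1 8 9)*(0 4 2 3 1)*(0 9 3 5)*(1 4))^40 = (9)(0 2 3 1 5 4 8)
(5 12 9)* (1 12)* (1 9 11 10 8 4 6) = (1 12 11 10 8 4 6)(5 9) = [0, 12, 2, 3, 6, 9, 1, 7, 4, 5, 8, 10, 11]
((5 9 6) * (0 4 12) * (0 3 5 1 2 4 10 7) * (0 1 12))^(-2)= ((0 10 7 1 2 4)(3 5 9 6 12))^(-2)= (0 2 7)(1 10 4)(3 6 5 12 9)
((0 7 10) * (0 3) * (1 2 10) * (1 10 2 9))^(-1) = (0 3 10 7)(1 9)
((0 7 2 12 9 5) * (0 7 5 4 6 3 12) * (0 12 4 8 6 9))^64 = (0 12 2 7 5)(3 6 8 9 4)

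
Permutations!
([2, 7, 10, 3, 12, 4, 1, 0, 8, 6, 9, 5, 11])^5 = [1, 9, 7, 3, 12, 4, 10, 6, 8, 2, 0, 5, 11]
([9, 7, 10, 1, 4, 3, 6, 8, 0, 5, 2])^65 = (0 5 1 8 9 3 7)(2 10)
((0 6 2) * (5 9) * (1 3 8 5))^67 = ((0 6 2)(1 3 8 5 9))^67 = (0 6 2)(1 8 9 3 5)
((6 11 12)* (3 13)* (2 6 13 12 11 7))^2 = (2 7 6)(3 13 12)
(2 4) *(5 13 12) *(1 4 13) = [0, 4, 13, 3, 2, 1, 6, 7, 8, 9, 10, 11, 5, 12] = (1 4 2 13 12 5)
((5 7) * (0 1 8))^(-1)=(0 8 1)(5 7)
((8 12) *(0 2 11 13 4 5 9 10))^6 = (0 9 4 11)(2 10 5 13)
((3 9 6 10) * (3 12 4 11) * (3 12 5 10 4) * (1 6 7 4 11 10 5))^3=(1 12 7)(3 4 6)(9 10 11)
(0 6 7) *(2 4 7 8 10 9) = (0 6 8 10 9 2 4 7) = [6, 1, 4, 3, 7, 5, 8, 0, 10, 2, 9]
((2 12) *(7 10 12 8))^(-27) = (2 10 8 12 7)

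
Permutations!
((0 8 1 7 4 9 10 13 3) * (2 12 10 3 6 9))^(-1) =(0 3 9 6 13 10 12 2 4 7 1 8)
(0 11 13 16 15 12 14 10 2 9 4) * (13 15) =(0 11 15 12 14 10 2 9 4)(13 16) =[11, 1, 9, 3, 0, 5, 6, 7, 8, 4, 2, 15, 14, 16, 10, 12, 13]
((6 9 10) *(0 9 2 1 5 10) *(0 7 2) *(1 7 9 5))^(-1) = ((0 5 10 6)(2 7))^(-1) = (0 6 10 5)(2 7)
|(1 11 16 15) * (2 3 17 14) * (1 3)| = 8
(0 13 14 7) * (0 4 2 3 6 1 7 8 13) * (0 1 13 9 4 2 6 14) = (0 1 7 2 3 14 8 9 4 6 13) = [1, 7, 3, 14, 6, 5, 13, 2, 9, 4, 10, 11, 12, 0, 8]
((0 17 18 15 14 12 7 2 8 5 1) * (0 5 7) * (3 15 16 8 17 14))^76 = (0 14 12)(2 8 18)(7 16 17)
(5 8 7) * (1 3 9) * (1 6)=(1 3 9 6)(5 8 7)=[0, 3, 2, 9, 4, 8, 1, 5, 7, 6]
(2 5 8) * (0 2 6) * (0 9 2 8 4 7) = (0 8 6 9 2 5 4 7) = [8, 1, 5, 3, 7, 4, 9, 0, 6, 2]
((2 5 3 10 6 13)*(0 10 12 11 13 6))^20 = (2 3 11)(5 12 13)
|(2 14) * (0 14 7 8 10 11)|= |(0 14 2 7 8 10 11)|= 7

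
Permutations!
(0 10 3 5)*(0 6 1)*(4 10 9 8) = [9, 0, 2, 5, 10, 6, 1, 7, 4, 8, 3] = (0 9 8 4 10 3 5 6 1)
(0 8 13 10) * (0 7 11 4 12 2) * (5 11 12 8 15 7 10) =(0 15 7 12 2)(4 8 13 5 11) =[15, 1, 0, 3, 8, 11, 6, 12, 13, 9, 10, 4, 2, 5, 14, 7]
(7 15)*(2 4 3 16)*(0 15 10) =(0 15 7 10)(2 4 3 16) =[15, 1, 4, 16, 3, 5, 6, 10, 8, 9, 0, 11, 12, 13, 14, 7, 2]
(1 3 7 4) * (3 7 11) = (1 7 4)(3 11) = [0, 7, 2, 11, 1, 5, 6, 4, 8, 9, 10, 3]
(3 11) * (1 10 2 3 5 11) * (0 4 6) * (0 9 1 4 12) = (0 12)(1 10 2 3 4 6 9)(5 11) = [12, 10, 3, 4, 6, 11, 9, 7, 8, 1, 2, 5, 0]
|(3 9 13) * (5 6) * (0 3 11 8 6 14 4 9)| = |(0 3)(4 9 13 11 8 6 5 14)| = 8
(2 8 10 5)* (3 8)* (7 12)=(2 3 8 10 5)(7 12)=[0, 1, 3, 8, 4, 2, 6, 12, 10, 9, 5, 11, 7]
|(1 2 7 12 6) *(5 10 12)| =|(1 2 7 5 10 12 6)| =7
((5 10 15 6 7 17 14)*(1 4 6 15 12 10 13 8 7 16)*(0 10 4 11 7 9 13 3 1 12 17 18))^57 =((0 10 17 14 5 3 1 11 7 18)(4 6 16 12)(8 9 13))^57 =(0 11 5 10 7 3 17 18 1 14)(4 6 16 12)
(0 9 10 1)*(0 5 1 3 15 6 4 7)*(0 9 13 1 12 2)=[13, 5, 0, 15, 7, 12, 4, 9, 8, 10, 3, 11, 2, 1, 14, 6]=(0 13 1 5 12 2)(3 15 6 4 7 9 10)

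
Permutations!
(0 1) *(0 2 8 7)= (0 1 2 8 7)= [1, 2, 8, 3, 4, 5, 6, 0, 7]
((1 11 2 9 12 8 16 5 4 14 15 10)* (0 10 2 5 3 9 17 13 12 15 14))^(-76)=(0 1 5)(2 16 17 3 13 9 12 15 8)(4 10 11)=((0 10 1 11 5 4)(2 17 13 12 8 16 3 9 15))^(-76)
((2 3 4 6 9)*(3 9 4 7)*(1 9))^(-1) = ((1 9 2)(3 7)(4 6))^(-1) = (1 2 9)(3 7)(4 6)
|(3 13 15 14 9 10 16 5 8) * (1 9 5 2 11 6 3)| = |(1 9 10 16 2 11 6 3 13 15 14 5 8)| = 13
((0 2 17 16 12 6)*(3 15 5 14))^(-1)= (0 6 12 16 17 2)(3 14 5 15)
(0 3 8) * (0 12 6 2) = (0 3 8 12 6 2) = [3, 1, 0, 8, 4, 5, 2, 7, 12, 9, 10, 11, 6]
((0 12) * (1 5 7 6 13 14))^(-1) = ((0 12)(1 5 7 6 13 14))^(-1) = (0 12)(1 14 13 6 7 5)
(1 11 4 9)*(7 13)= (1 11 4 9)(7 13)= [0, 11, 2, 3, 9, 5, 6, 13, 8, 1, 10, 4, 12, 7]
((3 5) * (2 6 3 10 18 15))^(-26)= ((2 6 3 5 10 18 15))^(-26)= (2 3 10 15 6 5 18)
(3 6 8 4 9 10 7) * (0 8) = (0 8 4 9 10 7 3 6) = [8, 1, 2, 6, 9, 5, 0, 3, 4, 10, 7]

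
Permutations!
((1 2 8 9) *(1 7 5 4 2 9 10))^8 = (10)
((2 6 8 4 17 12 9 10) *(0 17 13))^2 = ((0 17 12 9 10 2 6 8 4 13))^2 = (0 12 10 6 4)(2 8 13 17 9)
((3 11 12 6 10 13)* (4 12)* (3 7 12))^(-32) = ((3 11 4)(6 10 13 7 12))^(-32) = (3 11 4)(6 7 10 12 13)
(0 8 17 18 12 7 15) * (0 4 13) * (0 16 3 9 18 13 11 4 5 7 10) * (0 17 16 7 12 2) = (0 8 16 3 9 18 2)(4 11)(5 12 10 17 13 7 15) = [8, 1, 0, 9, 11, 12, 6, 15, 16, 18, 17, 4, 10, 7, 14, 5, 3, 13, 2]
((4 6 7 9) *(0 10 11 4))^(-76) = ((0 10 11 4 6 7 9))^(-76) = (0 10 11 4 6 7 9)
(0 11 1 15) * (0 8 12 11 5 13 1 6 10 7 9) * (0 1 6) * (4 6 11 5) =(0 4 6 10 7 9 1 15 8 12 5 13 11) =[4, 15, 2, 3, 6, 13, 10, 9, 12, 1, 7, 0, 5, 11, 14, 8]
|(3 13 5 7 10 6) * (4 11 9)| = 6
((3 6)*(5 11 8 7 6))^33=(3 8)(5 7)(6 11)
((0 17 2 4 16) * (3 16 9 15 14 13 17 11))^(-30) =((0 11 3 16)(2 4 9 15 14 13 17))^(-30) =(0 3)(2 13 15 4 17 14 9)(11 16)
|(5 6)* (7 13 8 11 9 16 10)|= 14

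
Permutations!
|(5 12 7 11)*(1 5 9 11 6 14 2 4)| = 8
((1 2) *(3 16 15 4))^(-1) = (1 2)(3 4 15 16)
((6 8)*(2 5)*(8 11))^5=((2 5)(6 11 8))^5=(2 5)(6 8 11)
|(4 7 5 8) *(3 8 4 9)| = 3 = |(3 8 9)(4 7 5)|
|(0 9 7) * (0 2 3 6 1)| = |(0 9 7 2 3 6 1)| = 7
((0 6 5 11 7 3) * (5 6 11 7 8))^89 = ((0 11 8 5 7 3))^89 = (0 3 7 5 8 11)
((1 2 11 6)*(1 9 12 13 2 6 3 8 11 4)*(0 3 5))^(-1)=(0 5 11 8 3)(1 4 2 13 12 9 6)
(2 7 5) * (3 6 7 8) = (2 8 3 6 7 5) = [0, 1, 8, 6, 4, 2, 7, 5, 3]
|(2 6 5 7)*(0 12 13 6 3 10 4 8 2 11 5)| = 60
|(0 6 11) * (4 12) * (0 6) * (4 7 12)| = |(6 11)(7 12)| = 2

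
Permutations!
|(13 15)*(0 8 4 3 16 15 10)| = |(0 8 4 3 16 15 13 10)| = 8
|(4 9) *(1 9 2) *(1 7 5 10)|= |(1 9 4 2 7 5 10)|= 7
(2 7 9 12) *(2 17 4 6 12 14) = [0, 1, 7, 3, 6, 5, 12, 9, 8, 14, 10, 11, 17, 13, 2, 15, 16, 4] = (2 7 9 14)(4 6 12 17)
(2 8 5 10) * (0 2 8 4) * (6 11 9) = [2, 1, 4, 3, 0, 10, 11, 7, 5, 6, 8, 9] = (0 2 4)(5 10 8)(6 11 9)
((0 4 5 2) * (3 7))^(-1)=(0 2 5 4)(3 7)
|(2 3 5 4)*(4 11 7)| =|(2 3 5 11 7 4)| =6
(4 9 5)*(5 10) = (4 9 10 5) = [0, 1, 2, 3, 9, 4, 6, 7, 8, 10, 5]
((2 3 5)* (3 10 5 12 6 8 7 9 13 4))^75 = (3 8 13 12 7 4 6 9)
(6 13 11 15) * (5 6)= (5 6 13 11 15)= [0, 1, 2, 3, 4, 6, 13, 7, 8, 9, 10, 15, 12, 11, 14, 5]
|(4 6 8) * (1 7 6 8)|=6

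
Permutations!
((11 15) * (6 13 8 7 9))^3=(6 7 13 9 8)(11 15)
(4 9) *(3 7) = (3 7)(4 9) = [0, 1, 2, 7, 9, 5, 6, 3, 8, 4]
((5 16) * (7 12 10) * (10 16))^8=((5 10 7 12 16))^8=(5 12 10 16 7)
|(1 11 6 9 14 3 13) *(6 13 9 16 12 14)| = |(1 11 13)(3 9 6 16 12 14)| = 6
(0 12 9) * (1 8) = (0 12 9)(1 8) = [12, 8, 2, 3, 4, 5, 6, 7, 1, 0, 10, 11, 9]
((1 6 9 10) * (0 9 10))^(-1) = ((0 9)(1 6 10))^(-1) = (0 9)(1 10 6)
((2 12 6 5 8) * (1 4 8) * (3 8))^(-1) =((1 4 3 8 2 12 6 5))^(-1) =(1 5 6 12 2 8 3 4)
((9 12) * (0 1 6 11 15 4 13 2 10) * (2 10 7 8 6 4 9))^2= ((0 1 4 13 10)(2 7 8 6 11 15 9 12))^2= (0 4 10 1 13)(2 8 11 9)(6 15 12 7)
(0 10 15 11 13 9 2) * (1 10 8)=(0 8 1 10 15 11 13 9 2)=[8, 10, 0, 3, 4, 5, 6, 7, 1, 2, 15, 13, 12, 9, 14, 11]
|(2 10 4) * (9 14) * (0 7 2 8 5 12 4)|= 4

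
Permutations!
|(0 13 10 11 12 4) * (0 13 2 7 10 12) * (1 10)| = 6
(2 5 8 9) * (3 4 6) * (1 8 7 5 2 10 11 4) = (1 8 9 10 11 4 6 3)(5 7) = [0, 8, 2, 1, 6, 7, 3, 5, 9, 10, 11, 4]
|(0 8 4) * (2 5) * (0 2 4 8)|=|(8)(2 5 4)|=3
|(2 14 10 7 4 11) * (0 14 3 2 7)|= |(0 14 10)(2 3)(4 11 7)|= 6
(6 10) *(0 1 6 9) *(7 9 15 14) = [1, 6, 2, 3, 4, 5, 10, 9, 8, 0, 15, 11, 12, 13, 7, 14] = (0 1 6 10 15 14 7 9)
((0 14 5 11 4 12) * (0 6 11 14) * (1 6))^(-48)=(14)(1 11 12 6 4)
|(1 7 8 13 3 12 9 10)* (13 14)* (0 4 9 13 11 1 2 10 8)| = 24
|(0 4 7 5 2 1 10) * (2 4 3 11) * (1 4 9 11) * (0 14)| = |(0 3 1 10 14)(2 4 7 5 9 11)| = 30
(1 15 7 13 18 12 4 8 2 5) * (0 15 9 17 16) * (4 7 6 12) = (0 15 6 12 7 13 18 4 8 2 5 1 9 17 16) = [15, 9, 5, 3, 8, 1, 12, 13, 2, 17, 10, 11, 7, 18, 14, 6, 0, 16, 4]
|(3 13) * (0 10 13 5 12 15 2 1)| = |(0 10 13 3 5 12 15 2 1)| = 9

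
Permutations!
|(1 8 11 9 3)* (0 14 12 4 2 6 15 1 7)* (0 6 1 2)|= |(0 14 12 4)(1 8 11 9 3 7 6 15 2)|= 36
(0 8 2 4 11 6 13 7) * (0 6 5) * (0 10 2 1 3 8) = (1 3 8)(2 4 11 5 10)(6 13 7) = [0, 3, 4, 8, 11, 10, 13, 6, 1, 9, 2, 5, 12, 7]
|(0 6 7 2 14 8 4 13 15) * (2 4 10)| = 12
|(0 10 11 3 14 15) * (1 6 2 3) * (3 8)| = 10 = |(0 10 11 1 6 2 8 3 14 15)|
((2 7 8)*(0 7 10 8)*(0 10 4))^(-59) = (0 7 10 8 2 4)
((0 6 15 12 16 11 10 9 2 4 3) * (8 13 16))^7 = (0 11 6 10 15 9 12 2 8 4 13 3 16) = ((0 6 15 12 8 13 16 11 10 9 2 4 3))^7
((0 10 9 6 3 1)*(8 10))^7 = ((0 8 10 9 6 3 1))^7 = (10)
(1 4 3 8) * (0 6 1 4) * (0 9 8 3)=[6, 9, 2, 3, 0, 5, 1, 7, 4, 8]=(0 6 1 9 8 4)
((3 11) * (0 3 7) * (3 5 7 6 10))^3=(3 10 6 11)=((0 5 7)(3 11 6 10))^3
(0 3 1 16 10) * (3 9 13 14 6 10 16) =(16)(0 9 13 14 6 10)(1 3) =[9, 3, 2, 1, 4, 5, 10, 7, 8, 13, 0, 11, 12, 14, 6, 15, 16]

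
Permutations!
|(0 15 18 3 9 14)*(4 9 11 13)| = |(0 15 18 3 11 13 4 9 14)| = 9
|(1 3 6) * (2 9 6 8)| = |(1 3 8 2 9 6)| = 6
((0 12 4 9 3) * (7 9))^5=(0 3 9 7 4 12)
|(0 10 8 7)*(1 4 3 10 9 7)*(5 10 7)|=9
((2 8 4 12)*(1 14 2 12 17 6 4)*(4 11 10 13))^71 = (1 8 2 14)(4 13 10 11 6 17)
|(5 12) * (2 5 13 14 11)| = |(2 5 12 13 14 11)| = 6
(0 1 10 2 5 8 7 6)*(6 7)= (0 1 10 2 5 8 6)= [1, 10, 5, 3, 4, 8, 0, 7, 6, 9, 2]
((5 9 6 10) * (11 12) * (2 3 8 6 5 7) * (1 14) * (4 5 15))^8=(15)(2 8 10)(3 6 7)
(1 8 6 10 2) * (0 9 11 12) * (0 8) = (0 9 11 12 8 6 10 2 1) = [9, 0, 1, 3, 4, 5, 10, 7, 6, 11, 2, 12, 8]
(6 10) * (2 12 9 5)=(2 12 9 5)(6 10)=[0, 1, 12, 3, 4, 2, 10, 7, 8, 5, 6, 11, 9]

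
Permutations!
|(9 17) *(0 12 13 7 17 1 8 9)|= |(0 12 13 7 17)(1 8 9)|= 15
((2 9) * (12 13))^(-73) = (2 9)(12 13)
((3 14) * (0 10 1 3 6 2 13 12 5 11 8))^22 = (0 11 12 2 14 1)(3 10 8 5 13 6)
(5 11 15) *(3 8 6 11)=(3 8 6 11 15 5)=[0, 1, 2, 8, 4, 3, 11, 7, 6, 9, 10, 15, 12, 13, 14, 5]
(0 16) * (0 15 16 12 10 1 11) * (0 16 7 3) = [12, 11, 2, 0, 4, 5, 6, 3, 8, 9, 1, 16, 10, 13, 14, 7, 15] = (0 12 10 1 11 16 15 7 3)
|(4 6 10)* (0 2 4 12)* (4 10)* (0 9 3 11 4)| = 9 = |(0 2 10 12 9 3 11 4 6)|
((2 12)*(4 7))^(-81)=(2 12)(4 7)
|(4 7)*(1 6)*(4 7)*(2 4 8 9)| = |(1 6)(2 4 8 9)| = 4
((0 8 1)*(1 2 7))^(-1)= (0 1 7 2 8)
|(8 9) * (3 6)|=2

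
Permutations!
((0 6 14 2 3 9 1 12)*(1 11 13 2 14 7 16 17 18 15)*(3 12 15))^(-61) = ((0 6 7 16 17 18 3 9 11 13 2 12)(1 15))^(-61) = (0 12 2 13 11 9 3 18 17 16 7 6)(1 15)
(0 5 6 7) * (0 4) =(0 5 6 7 4) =[5, 1, 2, 3, 0, 6, 7, 4]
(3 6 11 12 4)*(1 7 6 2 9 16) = (1 7 6 11 12 4 3 2 9 16) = [0, 7, 9, 2, 3, 5, 11, 6, 8, 16, 10, 12, 4, 13, 14, 15, 1]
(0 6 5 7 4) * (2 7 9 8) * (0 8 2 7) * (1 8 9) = (0 6 5 1 8 7 4 9 2) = [6, 8, 0, 3, 9, 1, 5, 4, 7, 2]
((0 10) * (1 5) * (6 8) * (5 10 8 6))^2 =((0 8 5 1 10))^2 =(0 5 10 8 1)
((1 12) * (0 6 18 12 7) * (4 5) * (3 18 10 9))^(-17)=(0 6 10 9 3 18 12 1 7)(4 5)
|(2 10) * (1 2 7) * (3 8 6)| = |(1 2 10 7)(3 8 6)| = 12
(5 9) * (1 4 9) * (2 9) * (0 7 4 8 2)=(0 7 4)(1 8 2 9 5)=[7, 8, 9, 3, 0, 1, 6, 4, 2, 5]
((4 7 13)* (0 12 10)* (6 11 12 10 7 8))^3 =((0 10)(4 8 6 11 12 7 13))^3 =(0 10)(4 11 13 6 7 8 12)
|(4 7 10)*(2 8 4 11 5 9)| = 8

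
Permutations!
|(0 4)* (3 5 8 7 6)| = 10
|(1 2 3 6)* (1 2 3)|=|(1 3 6 2)|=4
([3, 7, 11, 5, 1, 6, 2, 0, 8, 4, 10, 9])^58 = (0 1 9 2 5)(3 7 4 11 6)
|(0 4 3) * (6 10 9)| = |(0 4 3)(6 10 9)| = 3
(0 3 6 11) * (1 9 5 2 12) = (0 3 6 11)(1 9 5 2 12) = [3, 9, 12, 6, 4, 2, 11, 7, 8, 5, 10, 0, 1]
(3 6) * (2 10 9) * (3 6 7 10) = (2 3 7 10 9) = [0, 1, 3, 7, 4, 5, 6, 10, 8, 2, 9]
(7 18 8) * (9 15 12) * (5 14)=(5 14)(7 18 8)(9 15 12)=[0, 1, 2, 3, 4, 14, 6, 18, 7, 15, 10, 11, 9, 13, 5, 12, 16, 17, 8]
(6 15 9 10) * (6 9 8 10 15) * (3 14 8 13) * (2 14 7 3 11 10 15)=(2 14 8 15 13 11 10 9)(3 7)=[0, 1, 14, 7, 4, 5, 6, 3, 15, 2, 9, 10, 12, 11, 8, 13]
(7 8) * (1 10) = (1 10)(7 8) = [0, 10, 2, 3, 4, 5, 6, 8, 7, 9, 1]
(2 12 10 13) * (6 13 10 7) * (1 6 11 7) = (1 6 13 2 12)(7 11) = [0, 6, 12, 3, 4, 5, 13, 11, 8, 9, 10, 7, 1, 2]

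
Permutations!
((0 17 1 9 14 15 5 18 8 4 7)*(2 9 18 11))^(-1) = ((0 17 1 18 8 4 7)(2 9 14 15 5 11))^(-1) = (0 7 4 8 18 1 17)(2 11 5 15 14 9)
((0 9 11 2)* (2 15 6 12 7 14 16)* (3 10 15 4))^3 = ((0 9 11 4 3 10 15 6 12 7 14 16 2))^3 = (0 4 15 7 2 11 10 12 16 9 3 6 14)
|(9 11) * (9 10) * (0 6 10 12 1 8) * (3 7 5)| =24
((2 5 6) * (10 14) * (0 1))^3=(0 1)(10 14)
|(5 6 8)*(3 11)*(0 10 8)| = |(0 10 8 5 6)(3 11)| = 10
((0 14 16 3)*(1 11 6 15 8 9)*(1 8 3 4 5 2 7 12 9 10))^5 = ((0 14 16 4 5 2 7 12 9 8 10 1 11 6 15 3))^5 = (0 2 10 3 5 8 15 4 9 6 16 12 11 14 7 1)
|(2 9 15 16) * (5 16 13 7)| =7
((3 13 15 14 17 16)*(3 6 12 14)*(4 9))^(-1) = ((3 13 15)(4 9)(6 12 14 17 16))^(-1) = (3 15 13)(4 9)(6 16 17 14 12)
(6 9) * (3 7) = (3 7)(6 9) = [0, 1, 2, 7, 4, 5, 9, 3, 8, 6]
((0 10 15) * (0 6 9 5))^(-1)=(0 5 9 6 15 10)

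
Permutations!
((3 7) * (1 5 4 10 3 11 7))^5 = (7 11)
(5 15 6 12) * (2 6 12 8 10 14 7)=(2 6 8 10 14 7)(5 15 12)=[0, 1, 6, 3, 4, 15, 8, 2, 10, 9, 14, 11, 5, 13, 7, 12]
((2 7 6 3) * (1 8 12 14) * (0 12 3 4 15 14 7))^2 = (0 7 4 14 8 2 12 6 15 1 3)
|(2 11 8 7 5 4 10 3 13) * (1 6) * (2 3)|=14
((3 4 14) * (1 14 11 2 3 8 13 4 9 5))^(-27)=((1 14 8 13 4 11 2 3 9 5))^(-27)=(1 13 2 5 8 11 9 14 4 3)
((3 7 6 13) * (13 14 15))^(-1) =((3 7 6 14 15 13))^(-1) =(3 13 15 14 6 7)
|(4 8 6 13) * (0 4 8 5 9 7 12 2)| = 21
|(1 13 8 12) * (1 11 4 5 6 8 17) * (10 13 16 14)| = 6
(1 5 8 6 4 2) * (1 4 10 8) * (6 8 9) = (1 5)(2 4)(6 10 9) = [0, 5, 4, 3, 2, 1, 10, 7, 8, 6, 9]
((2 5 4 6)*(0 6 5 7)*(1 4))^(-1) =(0 7 2 6)(1 5 4)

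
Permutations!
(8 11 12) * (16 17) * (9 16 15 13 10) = [0, 1, 2, 3, 4, 5, 6, 7, 11, 16, 9, 12, 8, 10, 14, 13, 17, 15] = (8 11 12)(9 16 17 15 13 10)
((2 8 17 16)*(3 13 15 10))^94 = ((2 8 17 16)(3 13 15 10))^94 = (2 17)(3 15)(8 16)(10 13)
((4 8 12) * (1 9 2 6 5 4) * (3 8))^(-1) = ((1 9 2 6 5 4 3 8 12))^(-1) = (1 12 8 3 4 5 6 2 9)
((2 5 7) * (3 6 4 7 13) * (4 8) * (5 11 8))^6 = (2 11 8 4 7)(3 5)(6 13)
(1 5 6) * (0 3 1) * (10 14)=(0 3 1 5 6)(10 14)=[3, 5, 2, 1, 4, 6, 0, 7, 8, 9, 14, 11, 12, 13, 10]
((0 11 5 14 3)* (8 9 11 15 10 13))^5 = ((0 15 10 13 8 9 11 5 14 3))^5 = (0 9)(3 8)(5 10)(11 15)(13 14)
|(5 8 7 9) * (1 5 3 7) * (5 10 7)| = 7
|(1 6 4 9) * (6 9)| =|(1 9)(4 6)| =2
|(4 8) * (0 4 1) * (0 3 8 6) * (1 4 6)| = 4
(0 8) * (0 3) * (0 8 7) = (0 7)(3 8) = [7, 1, 2, 8, 4, 5, 6, 0, 3]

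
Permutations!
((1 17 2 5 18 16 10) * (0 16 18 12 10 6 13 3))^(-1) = (18)(0 3 13 6 16)(1 10 12 5 2 17)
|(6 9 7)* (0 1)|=|(0 1)(6 9 7)|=6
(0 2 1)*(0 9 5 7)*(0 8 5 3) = (0 2 1 9 3)(5 7 8) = [2, 9, 1, 0, 4, 7, 6, 8, 5, 3]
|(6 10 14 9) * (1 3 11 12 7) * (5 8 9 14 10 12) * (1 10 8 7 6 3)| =|(14)(3 11 5 7 10 8 9)(6 12)| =14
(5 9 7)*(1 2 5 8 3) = (1 2 5 9 7 8 3) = [0, 2, 5, 1, 4, 9, 6, 8, 3, 7]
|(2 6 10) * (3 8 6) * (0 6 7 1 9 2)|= 6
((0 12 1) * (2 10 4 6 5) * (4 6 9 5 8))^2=(0 1 12)(2 6 4 5 10 8 9)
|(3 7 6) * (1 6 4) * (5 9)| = 10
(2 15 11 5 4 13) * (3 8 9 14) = [0, 1, 15, 8, 13, 4, 6, 7, 9, 14, 10, 5, 12, 2, 3, 11] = (2 15 11 5 4 13)(3 8 9 14)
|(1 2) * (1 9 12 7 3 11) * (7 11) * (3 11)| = 7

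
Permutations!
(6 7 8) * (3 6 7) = [0, 1, 2, 6, 4, 5, 3, 8, 7] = (3 6)(7 8)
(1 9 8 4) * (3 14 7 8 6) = (1 9 6 3 14 7 8 4) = [0, 9, 2, 14, 1, 5, 3, 8, 4, 6, 10, 11, 12, 13, 7]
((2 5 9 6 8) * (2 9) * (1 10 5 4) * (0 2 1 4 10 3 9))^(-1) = (0 8 6 9 3 1 5 10 2)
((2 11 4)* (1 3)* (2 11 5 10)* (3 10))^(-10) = ((1 10 2 5 3)(4 11))^(-10) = (11)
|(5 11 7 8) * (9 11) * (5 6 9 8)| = |(5 8 6 9 11 7)| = 6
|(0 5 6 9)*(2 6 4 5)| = |(0 2 6 9)(4 5)| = 4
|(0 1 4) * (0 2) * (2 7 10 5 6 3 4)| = 6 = |(0 1 2)(3 4 7 10 5 6)|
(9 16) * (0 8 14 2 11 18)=(0 8 14 2 11 18)(9 16)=[8, 1, 11, 3, 4, 5, 6, 7, 14, 16, 10, 18, 12, 13, 2, 15, 9, 17, 0]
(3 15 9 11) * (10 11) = (3 15 9 10 11) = [0, 1, 2, 15, 4, 5, 6, 7, 8, 10, 11, 3, 12, 13, 14, 9]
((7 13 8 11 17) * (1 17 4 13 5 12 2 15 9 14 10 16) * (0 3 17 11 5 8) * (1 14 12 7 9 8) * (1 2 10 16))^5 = (0 10)(1 3)(4 9)(11 17)(12 13)(14 16)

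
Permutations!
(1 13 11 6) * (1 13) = [0, 1, 2, 3, 4, 5, 13, 7, 8, 9, 10, 6, 12, 11] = (6 13 11)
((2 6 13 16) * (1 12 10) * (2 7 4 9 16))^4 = (16)(1 12 10)(2 6 13)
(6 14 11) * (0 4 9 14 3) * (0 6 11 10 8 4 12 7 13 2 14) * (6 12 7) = (0 7 13 2 14 10 8 4 9)(3 12 6) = [7, 1, 14, 12, 9, 5, 3, 13, 4, 0, 8, 11, 6, 2, 10]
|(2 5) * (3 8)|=|(2 5)(3 8)|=2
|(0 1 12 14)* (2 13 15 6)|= 4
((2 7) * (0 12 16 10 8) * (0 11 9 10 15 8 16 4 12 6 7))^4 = (8 16 9)(10 11 15)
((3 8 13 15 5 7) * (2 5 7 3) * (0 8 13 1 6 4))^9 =((0 8 1 6 4)(2 5 3 13 15 7))^9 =(0 4 6 1 8)(2 13)(3 7)(5 15)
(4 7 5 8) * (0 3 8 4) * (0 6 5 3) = [0, 1, 2, 8, 7, 4, 5, 3, 6] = (3 8 6 5 4 7)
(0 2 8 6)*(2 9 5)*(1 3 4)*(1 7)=(0 9 5 2 8 6)(1 3 4 7)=[9, 3, 8, 4, 7, 2, 0, 1, 6, 5]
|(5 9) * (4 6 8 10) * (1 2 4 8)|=|(1 2 4 6)(5 9)(8 10)|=4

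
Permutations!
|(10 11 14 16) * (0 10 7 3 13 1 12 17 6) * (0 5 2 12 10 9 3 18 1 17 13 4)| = 84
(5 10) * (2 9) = (2 9)(5 10) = [0, 1, 9, 3, 4, 10, 6, 7, 8, 2, 5]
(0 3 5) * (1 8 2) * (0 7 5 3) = [0, 8, 1, 3, 4, 7, 6, 5, 2] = (1 8 2)(5 7)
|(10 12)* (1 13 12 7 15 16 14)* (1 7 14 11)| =|(1 13 12 10 14 7 15 16 11)| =9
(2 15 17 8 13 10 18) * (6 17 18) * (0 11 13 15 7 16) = [11, 1, 7, 3, 4, 5, 17, 16, 15, 9, 6, 13, 12, 10, 14, 18, 0, 8, 2] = (0 11 13 10 6 17 8 15 18 2 7 16)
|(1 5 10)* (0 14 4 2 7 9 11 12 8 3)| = 30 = |(0 14 4 2 7 9 11 12 8 3)(1 5 10)|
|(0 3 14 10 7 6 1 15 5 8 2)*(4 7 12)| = 13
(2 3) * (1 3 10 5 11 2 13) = (1 3 13)(2 10 5 11) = [0, 3, 10, 13, 4, 11, 6, 7, 8, 9, 5, 2, 12, 1]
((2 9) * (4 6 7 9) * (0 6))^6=((0 6 7 9 2 4))^6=(9)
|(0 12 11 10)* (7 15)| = |(0 12 11 10)(7 15)| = 4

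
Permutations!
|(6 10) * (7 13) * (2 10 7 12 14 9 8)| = |(2 10 6 7 13 12 14 9 8)| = 9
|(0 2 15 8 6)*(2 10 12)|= 7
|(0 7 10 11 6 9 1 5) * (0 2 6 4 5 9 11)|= |(0 7 10)(1 9)(2 6 11 4 5)|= 30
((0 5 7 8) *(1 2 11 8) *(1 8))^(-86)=(0 7)(1 2 11)(5 8)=((0 5 7 8)(1 2 11))^(-86)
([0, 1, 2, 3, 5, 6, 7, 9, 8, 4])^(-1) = [0, 1, 2, 3, 9, 4, 5, 6, 8, 7]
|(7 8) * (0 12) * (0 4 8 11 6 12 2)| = |(0 2)(4 8 7 11 6 12)| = 6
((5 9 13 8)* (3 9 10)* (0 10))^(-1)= ((0 10 3 9 13 8 5))^(-1)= (0 5 8 13 9 3 10)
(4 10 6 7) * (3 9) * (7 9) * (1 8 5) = [0, 8, 2, 7, 10, 1, 9, 4, 5, 3, 6] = (1 8 5)(3 7 4 10 6 9)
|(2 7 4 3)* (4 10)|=|(2 7 10 4 3)|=5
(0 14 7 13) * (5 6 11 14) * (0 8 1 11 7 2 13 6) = (0 5)(1 11 14 2 13 8)(6 7) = [5, 11, 13, 3, 4, 0, 7, 6, 1, 9, 10, 14, 12, 8, 2]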